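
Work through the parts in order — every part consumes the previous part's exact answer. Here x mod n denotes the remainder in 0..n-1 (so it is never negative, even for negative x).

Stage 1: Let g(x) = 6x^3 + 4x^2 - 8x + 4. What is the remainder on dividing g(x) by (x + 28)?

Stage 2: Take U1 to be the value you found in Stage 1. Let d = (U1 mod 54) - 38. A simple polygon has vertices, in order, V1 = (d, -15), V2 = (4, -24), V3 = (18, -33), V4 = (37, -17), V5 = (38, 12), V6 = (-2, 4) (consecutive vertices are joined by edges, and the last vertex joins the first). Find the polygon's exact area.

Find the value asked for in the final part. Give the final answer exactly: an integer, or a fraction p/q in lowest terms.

Stage 1: remainder = value at the root: 6*(-28)^3 + 4*(-28)^2 - 8*(-28)^1 + 4 = (-131712) + (3136) + (224) + (4) = -128348; answer -128348
Stage 2: U1 = -128348; d = -28; cross terms: (-28*-24 - 4*-15)=732, (4*-33 - 18*-24)=300, (18*-17 - 37*-33)=915, (37*12 - 38*-17)=1090, (38*4 - -2*12)=176, (-2*-15 - -28*4)=142; twice the area = |3355| = 3355; area = 3355/2; answer 3355/2

3355/2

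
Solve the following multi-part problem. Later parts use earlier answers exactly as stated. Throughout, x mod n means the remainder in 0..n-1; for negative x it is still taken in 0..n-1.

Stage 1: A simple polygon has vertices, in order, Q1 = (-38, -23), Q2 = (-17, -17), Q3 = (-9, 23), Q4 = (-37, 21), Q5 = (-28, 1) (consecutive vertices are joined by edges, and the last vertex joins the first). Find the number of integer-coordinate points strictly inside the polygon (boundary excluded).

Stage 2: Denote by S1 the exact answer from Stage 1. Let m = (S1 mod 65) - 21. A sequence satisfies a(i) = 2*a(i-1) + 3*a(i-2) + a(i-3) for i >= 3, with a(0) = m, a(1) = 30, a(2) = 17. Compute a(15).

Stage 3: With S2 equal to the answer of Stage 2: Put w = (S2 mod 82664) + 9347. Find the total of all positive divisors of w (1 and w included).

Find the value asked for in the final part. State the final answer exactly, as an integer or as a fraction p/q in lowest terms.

14400

Stage 1: cross terms: (-38*-17 - -17*-23)=255, (-17*23 - -9*-17)=-544, (-9*21 - -37*23)=662, (-37*1 - -28*21)=551, (-28*-23 - -38*1)=682; twice the area = |1606| = 1606; area = 803; boundary points = 3 + 8 + 2 + 1 + 2 = 16; strictly interior points = area - boundary/2 + 1 = 796; answer 796
Stage 2: S1 = 796; m = -5; a(3) = 2*(17) + 3*(30) + 1*(-5) = 119; iterating: a(3)=119, a(4)=319, a(5)=1012, a(6)=3100, a(7)=9555, a(8)=29422, a(9)=90609, a(10)=279039, a(11)=859327, a(12)=2646380, a(13)=8149780, a(14)=25098027, a(15)=77291774; answer 77291774
Stage 3: S2 = 77291774; w = 10281; 10281 = 3 * 23 * 149; sigma = (1 + 3) * (1 + 23) * (1 + 149) = 4 * 24 * 150 = 14400; answer 14400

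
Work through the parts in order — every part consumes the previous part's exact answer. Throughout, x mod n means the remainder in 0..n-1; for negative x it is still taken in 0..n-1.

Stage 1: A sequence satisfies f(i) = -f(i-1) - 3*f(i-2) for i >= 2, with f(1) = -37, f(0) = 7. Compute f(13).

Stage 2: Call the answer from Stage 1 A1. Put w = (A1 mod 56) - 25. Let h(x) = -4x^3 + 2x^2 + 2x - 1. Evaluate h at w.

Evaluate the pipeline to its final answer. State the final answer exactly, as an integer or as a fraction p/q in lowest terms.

-22645

Stage 1: f(2) = -1*(-37) - 3*(7) = 16; iterating: f(2)=16, f(3)=95, f(4)=-143, f(5)=-142, f(6)=571, f(7)=-145, f(8)=-1568, f(9)=2003, f(10)=2701, f(11)=-8710, f(12)=607, f(13)=25523; answer 25523
Stage 2: A1 = 25523; w = 18; -4*(18)^3 + 2*(18)^2 + 2*(18)^1 - 1 = (-23328) + (648) + (36) + (-1) = -22645; answer -22645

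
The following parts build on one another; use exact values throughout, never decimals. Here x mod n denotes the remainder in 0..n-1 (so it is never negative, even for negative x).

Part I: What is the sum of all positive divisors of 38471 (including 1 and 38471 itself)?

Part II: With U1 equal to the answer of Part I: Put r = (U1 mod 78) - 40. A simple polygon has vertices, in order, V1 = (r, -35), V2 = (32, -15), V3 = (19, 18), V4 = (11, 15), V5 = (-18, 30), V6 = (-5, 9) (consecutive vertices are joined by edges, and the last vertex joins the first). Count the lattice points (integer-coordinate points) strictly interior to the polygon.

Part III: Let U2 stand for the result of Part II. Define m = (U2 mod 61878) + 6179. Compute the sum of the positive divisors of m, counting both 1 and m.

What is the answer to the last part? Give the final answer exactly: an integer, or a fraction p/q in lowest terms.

Part I: 38471 = 17 * 31 * 73; sigma = (1 + 17) * (1 + 31) * (1 + 73) = 18 * 32 * 74 = 42624; answer 42624
Part II: U1 = 42624; r = -4; cross terms: (-4*-15 - 32*-35)=1180, (32*18 - 19*-15)=861, (19*15 - 11*18)=87, (11*30 - -18*15)=600, (-18*9 - -5*30)=-12, (-5*-35 - -4*9)=211; twice the area = |2927| = 2927; area = 2927/2; boundary points = 4 + 1 + 1 + 1 + 1 + 1 = 9; strictly interior points = area - boundary/2 + 1 = 1460; answer 1460
Part III: U2 = 1460; m = 7639; 7639 is prime, so its only divisors are 1 and 7639; sigma = 1 + 7639 = 7640; answer 7640

7640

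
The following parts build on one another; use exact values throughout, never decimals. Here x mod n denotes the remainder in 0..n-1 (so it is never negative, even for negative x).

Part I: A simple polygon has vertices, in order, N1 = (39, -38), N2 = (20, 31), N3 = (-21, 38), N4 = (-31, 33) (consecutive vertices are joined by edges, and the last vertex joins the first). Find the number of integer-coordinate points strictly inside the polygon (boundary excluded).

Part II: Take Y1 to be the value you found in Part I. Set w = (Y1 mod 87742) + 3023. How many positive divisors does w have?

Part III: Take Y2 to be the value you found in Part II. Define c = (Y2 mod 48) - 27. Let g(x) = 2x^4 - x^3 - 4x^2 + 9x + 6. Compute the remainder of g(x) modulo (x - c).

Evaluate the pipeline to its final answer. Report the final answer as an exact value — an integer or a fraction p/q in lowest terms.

265892

Part I: cross terms: (39*31 - 20*-38)=1969, (20*38 - -21*31)=1411, (-21*33 - -31*38)=485, (-31*-38 - 39*33)=-109; twice the area = |3756| = 3756; area = 1878; boundary points = 1 + 1 + 5 + 1 = 8; strictly interior points = area - boundary/2 + 1 = 1875; answer 1875
Part II: Y1 = 1875; w = 4898; 4898 = 2 * 31 * 79; number of divisors = (1+1) * (1+1) * (1+1) = 8; answer 8
Part III: Y2 = 8; c = -19; remainder = value at the root: 2*(-19)^4 - 1*(-19)^3 - 4*(-19)^2 + 9*(-19)^1 + 6 = (260642) + (6859) + (-1444) + (-171) + (6) = 265892; answer 265892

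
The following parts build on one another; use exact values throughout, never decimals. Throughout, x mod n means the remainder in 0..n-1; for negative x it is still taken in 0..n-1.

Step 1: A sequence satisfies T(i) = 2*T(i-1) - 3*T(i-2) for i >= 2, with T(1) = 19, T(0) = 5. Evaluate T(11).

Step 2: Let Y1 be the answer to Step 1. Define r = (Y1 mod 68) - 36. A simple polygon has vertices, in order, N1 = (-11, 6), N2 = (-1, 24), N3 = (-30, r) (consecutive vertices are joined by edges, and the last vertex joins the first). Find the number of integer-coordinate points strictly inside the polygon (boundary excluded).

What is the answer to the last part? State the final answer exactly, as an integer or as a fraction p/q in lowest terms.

85

Step 1: T(2) = 2*(19) - 3*(5) = 23; iterating: T(2)=23, T(3)=-11, T(4)=-91, T(5)=-149, T(6)=-25, T(7)=397, T(8)=869, T(9)=547, T(10)=-1513, T(11)=-4667; answer -4667
Step 2: Y1 = -4667; r = -11; cross terms: (-11*24 - -1*6)=-258, (-1*-11 - -30*24)=731, (-30*6 - -11*-11)=-301; twice the area = |172| = 172; area = 86; boundary points = 2 + 1 + 1 = 4; strictly interior points = area - boundary/2 + 1 = 85; answer 85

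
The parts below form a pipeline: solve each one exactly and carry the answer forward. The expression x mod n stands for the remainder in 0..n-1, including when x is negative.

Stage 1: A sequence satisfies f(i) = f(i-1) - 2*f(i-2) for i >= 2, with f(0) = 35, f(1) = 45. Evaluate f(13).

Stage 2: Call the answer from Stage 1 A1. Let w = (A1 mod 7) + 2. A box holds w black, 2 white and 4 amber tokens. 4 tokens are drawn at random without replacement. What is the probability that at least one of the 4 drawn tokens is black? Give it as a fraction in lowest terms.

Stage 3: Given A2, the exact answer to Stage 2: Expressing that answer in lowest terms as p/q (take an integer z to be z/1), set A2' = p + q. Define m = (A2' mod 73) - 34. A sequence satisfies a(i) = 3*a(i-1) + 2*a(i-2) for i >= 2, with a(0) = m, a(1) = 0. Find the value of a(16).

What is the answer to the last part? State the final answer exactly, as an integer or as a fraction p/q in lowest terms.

2829815098

Stage 1: f(2) = 1*(45) - 2*(35) = -25; iterating: f(2)=-25, f(3)=-115, f(4)=-65, f(5)=165, f(6)=295, f(7)=-35, f(8)=-625, f(9)=-555, f(10)=695, f(11)=1805, f(12)=415, f(13)=-3195; answer -3195
Stage 2: A1 = -3195; w = 6; total draws C(12,4) = 495; complement C(6,4) = 15; favorable 495 - 15 = 480; P = 32/33; answer 32/33
Stage 3: A2 = 32/33; threaded value p + q = 65; m = 31; a(2) = 3*(0) + 2*(31) = 62; iterating: a(2)=62, a(3)=186, a(4)=682, a(5)=2418, a(6)=8618, a(7)=30690, a(8)=109306, a(9)=389298, a(10)=1386506, a(11)=4938114, a(12)=17587354, a(13)=62638290, a(14)=223089578, a(15)=794545314, a(16)=2829815098; answer 2829815098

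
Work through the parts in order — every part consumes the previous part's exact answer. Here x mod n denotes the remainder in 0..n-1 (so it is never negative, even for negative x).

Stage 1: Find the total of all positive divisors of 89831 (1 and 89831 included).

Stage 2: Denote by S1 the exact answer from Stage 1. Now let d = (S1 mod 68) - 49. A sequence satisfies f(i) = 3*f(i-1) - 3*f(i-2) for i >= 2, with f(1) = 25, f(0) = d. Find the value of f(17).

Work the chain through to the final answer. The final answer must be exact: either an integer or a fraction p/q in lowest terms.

419904

Stage 1: 89831 = 7 * 41 * 313; sigma = (1 + 7) * (1 + 41) * (1 + 313) = 8 * 42 * 314 = 105504; answer 105504
Stage 2: S1 = 105504; d = -13; f(2) = 3*(25) - 3*(-13) = 114; iterating: f(2)=114, f(3)=267, f(4)=459, f(5)=576, f(6)=351, f(7)=-675, f(8)=-3078, f(9)=-7209, f(10)=-12393, f(11)=-15552, f(12)=-9477, f(13)=18225, f(14)=83106, f(15)=194643, f(16)=334611, f(17)=419904; answer 419904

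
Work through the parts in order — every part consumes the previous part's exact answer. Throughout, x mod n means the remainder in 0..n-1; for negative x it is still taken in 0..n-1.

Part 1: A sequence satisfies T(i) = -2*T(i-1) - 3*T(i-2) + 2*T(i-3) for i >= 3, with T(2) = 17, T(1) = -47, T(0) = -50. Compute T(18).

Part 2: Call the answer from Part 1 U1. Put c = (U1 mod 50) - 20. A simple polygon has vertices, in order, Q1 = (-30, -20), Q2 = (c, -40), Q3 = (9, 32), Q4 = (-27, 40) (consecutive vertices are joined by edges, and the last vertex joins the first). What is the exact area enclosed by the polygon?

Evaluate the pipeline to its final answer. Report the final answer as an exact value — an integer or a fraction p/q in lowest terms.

Part 1: T(3) = -2*(17) - 3*(-47) + 2*(-50) = 7; iterating: T(3)=7, T(4)=-159, T(5)=331, T(6)=-171, T(7)=-969, T(8)=3113, T(9)=-3661, T(10)=-3955, T(11)=25119, T(12)=-45695, T(13)=8123, T(14)=171077, T(15)=-457913, T(16)=418841, T(17)=878211, T(18)=-3928771; answer -3928771
Part 2: U1 = -3928771; c = 9; cross terms: (-30*-40 - 9*-20)=1380, (9*32 - 9*-40)=648, (9*40 - -27*32)=1224, (-27*-20 - -30*40)=1740; twice the area = |4992| = 4992; area = 2496; answer 2496

2496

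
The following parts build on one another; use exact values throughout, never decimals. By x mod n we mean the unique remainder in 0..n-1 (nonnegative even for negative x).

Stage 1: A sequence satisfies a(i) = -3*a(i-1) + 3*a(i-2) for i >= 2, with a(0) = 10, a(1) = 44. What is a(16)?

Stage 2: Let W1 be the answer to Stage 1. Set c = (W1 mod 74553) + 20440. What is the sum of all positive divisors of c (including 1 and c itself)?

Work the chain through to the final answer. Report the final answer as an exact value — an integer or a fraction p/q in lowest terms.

Stage 1: a(2) = -3*(44) + 3*(10) = -102; iterating: a(2)=-102, a(3)=438, a(4)=-1620, a(5)=6174, a(6)=-23382, a(7)=88668, a(8)=-336150, a(9)=1274454, a(10)=-4831812, a(11)=18318798, a(12)=-69451830, a(13)=263311884, a(14)=-998291142, a(15)=3784809078, a(16)=-14349300660; answer -14349300660
Stage 2: W1 = -14349300660; c = 84796; 84796 = 2^2 * 17 * 29 * 43; sigma = (1 + 2 + 4) * (1 + 17) * (1 + 29) * (1 + 43) = 7 * 18 * 30 * 44 = 166320; answer 166320

166320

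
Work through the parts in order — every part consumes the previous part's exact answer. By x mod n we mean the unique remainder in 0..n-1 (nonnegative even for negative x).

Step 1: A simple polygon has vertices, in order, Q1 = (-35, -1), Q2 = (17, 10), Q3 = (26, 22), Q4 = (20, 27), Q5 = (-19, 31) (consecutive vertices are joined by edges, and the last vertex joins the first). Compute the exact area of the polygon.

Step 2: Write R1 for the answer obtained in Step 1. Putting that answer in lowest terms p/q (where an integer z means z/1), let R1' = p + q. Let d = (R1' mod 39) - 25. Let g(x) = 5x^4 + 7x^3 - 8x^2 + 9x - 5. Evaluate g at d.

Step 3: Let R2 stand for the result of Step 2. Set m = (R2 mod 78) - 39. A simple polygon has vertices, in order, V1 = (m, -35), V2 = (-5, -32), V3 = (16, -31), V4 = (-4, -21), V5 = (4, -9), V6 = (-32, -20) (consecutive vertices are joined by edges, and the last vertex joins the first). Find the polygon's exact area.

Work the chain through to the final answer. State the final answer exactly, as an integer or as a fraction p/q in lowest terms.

Step 1: cross terms: (-35*10 - 17*-1)=-333, (17*22 - 26*10)=114, (26*27 - 20*22)=262, (20*31 - -19*27)=1133, (-19*-1 - -35*31)=1104; twice the area = |2280| = 2280; area = 1140; answer 1140
Step 2: R1 = 1140; threaded value p + q = 1141; d = -15; 5*(-15)^4 + 7*(-15)^3 - 8*(-15)^2 + 9*(-15)^1 - 5 = (253125) + (-23625) + (-1800) + (-135) + (-5) = 227560; answer 227560
Step 3: R2 = 227560; m = -5; cross terms: (-5*-32 - -5*-35)=-15, (-5*-31 - 16*-32)=667, (16*-21 - -4*-31)=-460, (-4*-9 - 4*-21)=120, (4*-20 - -32*-9)=-368, (-32*-35 - -5*-20)=1020; twice the area = |964| = 964; area = 482; answer 482

482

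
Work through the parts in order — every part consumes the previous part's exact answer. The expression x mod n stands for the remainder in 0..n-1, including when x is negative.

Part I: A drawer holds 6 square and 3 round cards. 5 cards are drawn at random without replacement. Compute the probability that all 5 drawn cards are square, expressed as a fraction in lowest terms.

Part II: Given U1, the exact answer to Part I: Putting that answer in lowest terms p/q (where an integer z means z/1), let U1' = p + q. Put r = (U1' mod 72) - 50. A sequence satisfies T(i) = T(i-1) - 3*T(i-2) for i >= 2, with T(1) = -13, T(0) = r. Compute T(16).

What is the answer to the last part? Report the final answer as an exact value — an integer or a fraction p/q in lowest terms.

8897

Part I: total draws C(9,5) = 126; favorable C(6,5) = 6; P = 1/21; answer 1/21
Part II: U1 = 1/21; threaded value p + q = 22; r = -28; T(2) = 1*(-13) - 3*(-28) = 71; iterating: T(2)=71, T(3)=110, T(4)=-103, T(5)=-433, T(6)=-124, T(7)=1175, T(8)=1547, T(9)=-1978, T(10)=-6619, T(11)=-685, T(12)=19172, T(13)=21227, T(14)=-36289, T(15)=-99970, T(16)=8897; answer 8897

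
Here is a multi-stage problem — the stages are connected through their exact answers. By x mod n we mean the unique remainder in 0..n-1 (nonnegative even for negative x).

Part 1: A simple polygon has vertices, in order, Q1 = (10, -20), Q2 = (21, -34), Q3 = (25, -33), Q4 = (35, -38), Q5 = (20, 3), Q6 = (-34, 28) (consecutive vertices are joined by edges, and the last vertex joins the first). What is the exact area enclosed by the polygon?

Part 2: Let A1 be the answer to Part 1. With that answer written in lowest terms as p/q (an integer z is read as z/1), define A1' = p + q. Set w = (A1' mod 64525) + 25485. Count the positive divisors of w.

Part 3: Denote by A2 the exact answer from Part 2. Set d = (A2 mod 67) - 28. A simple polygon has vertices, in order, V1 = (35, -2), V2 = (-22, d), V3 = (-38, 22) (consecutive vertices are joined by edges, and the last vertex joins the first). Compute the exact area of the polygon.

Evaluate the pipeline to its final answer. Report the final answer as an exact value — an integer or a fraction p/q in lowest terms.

Part 1: cross terms: (10*-34 - 21*-20)=80, (21*-33 - 25*-34)=157, (25*-38 - 35*-33)=205, (35*3 - 20*-38)=865, (20*28 - -34*3)=662, (-34*-20 - 10*28)=400; twice the area = |2369| = 2369; area = 2369/2; answer 2369/2
Part 2: A1 = 2369/2; threaded value p + q = 2371; w = 27856; 27856 = 2^4 * 1741; number of divisors = (4+1) * (1+1) = 10; answer 10
Part 3: A2 = 10; d = -18; cross terms: (35*-18 - -22*-2)=-674, (-22*22 - -38*-18)=-1168, (-38*-2 - 35*22)=-694; twice the area = |-2536| = 2536; area = 1268; answer 1268

1268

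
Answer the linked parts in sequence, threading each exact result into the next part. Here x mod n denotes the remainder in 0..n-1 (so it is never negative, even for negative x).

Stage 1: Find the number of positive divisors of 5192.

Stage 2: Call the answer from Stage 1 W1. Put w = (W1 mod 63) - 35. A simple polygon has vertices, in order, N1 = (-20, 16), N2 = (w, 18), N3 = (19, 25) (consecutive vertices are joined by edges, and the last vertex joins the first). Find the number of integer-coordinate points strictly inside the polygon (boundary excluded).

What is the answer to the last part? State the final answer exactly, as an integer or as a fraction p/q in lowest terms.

33

Stage 1: 5192 = 2^3 * 11 * 59; number of divisors = (3+1) * (1+1) * (1+1) = 16; answer 16
Stage 2: W1 = 16; w = -19; cross terms: (-20*18 - -19*16)=-56, (-19*25 - 19*18)=-817, (19*16 - -20*25)=804; twice the area = |-69| = 69; area = 69/2; boundary points = 1 + 1 + 3 = 5; strictly interior points = area - boundary/2 + 1 = 33; answer 33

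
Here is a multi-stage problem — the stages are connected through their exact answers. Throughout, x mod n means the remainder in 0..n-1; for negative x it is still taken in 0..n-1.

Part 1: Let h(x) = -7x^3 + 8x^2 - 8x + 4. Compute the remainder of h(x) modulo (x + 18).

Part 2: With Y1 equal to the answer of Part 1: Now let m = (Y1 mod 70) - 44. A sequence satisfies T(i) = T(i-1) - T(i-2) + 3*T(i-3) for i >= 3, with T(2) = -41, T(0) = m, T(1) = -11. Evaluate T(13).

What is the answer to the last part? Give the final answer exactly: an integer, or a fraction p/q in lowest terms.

Part 1: remainder = value at the root: -7*(-18)^3 + 8*(-18)^2 - 8*(-18)^1 + 4 = (40824) + (2592) + (144) + (4) = 43564; answer 43564
Part 2: Y1 = 43564; m = -20; T(3) = 1*(-41) - 1*(-11) + 3*(-20) = -90; iterating: T(3)=-90, T(4)=-82, T(5)=-115, T(6)=-303, T(7)=-434, T(8)=-476, T(9)=-951, T(10)=-1777, T(11)=-2254, T(12)=-3330, T(13)=-6407; answer -6407

-6407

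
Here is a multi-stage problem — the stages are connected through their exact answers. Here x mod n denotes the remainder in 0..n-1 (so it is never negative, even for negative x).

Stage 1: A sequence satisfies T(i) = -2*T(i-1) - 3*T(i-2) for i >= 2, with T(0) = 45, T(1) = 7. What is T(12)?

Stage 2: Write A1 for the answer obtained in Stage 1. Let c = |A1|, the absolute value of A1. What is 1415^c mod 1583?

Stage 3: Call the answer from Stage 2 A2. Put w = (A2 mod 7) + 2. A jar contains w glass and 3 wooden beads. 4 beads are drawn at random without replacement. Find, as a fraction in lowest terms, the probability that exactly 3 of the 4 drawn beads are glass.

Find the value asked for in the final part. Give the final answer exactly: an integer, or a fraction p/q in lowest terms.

Stage 1: T(2) = -2*(7) - 3*(45) = -149; iterating: T(2)=-149, T(3)=277, T(4)=-107, T(5)=-617, T(6)=1555, T(7)=-1259, T(8)=-2147, T(9)=8071, T(10)=-9701, T(11)=-4811, T(12)=38725; answer 38725
Stage 2: A1 = 38725; c = 38725; squarings mod 1583: 1415^1=1415, 1415^2=1313, 1415^4=82, 1415^8=392, 1415^16=113, 1415^32=105, 1415^64=1527, 1415^128=1553, 1415^256=900, 1415^512=1087, 1415^1024=651, 1415^2048=1140, 1415^4096=1540, 1415^8192=266, 1415^16384=1104, 1415^32768=1489; 1415^38725 = 1415^1 * 1415^4 * 1415^64 * 1415^256 * 1415^512 * 1415^1024 * 1415^4096 * 1415^32768 = 11 (mod 1583); answer 11
Stage 3: A2 = 11; w = 6; total draws C(9,4) = 126; favorable C(6,3)*C(3,1) = 60; P = 10/21; answer 10/21

10/21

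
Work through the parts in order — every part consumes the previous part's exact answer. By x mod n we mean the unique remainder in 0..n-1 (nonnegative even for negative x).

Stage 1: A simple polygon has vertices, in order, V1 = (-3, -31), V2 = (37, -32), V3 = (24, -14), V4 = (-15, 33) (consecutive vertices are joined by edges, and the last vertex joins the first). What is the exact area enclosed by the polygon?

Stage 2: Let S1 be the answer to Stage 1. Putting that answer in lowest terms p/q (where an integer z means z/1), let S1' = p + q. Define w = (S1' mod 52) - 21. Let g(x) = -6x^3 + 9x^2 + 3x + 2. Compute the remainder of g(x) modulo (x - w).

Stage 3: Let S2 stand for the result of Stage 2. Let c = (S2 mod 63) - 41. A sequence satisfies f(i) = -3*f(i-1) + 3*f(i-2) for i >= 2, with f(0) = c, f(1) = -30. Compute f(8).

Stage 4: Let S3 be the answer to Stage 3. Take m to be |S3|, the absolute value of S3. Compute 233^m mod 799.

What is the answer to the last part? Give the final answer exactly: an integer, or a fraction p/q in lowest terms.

607

Stage 1: cross terms: (-3*-32 - 37*-31)=1243, (37*-14 - 24*-32)=250, (24*33 - -15*-14)=582, (-15*-31 - -3*33)=564; twice the area = |2639| = 2639; area = 2639/2; answer 2639/2
Stage 2: S1 = 2639/2; threaded value p + q = 2641; w = 20; remainder = value at the root: -6*(20)^3 + 9*(20)^2 + 3*(20)^1 + 2 = (-48000) + (3600) + (60) + (2) = -44338; answer -44338
Stage 3: S2 = -44338; c = -27; f(2) = -3*(-30) + 3*(-27) = 9; iterating: f(2)=9, f(3)=-117, f(4)=378, f(5)=-1485, f(6)=5589, f(7)=-21222, f(8)=80433; answer 80433
Stage 4: S3 = 80433; m = 80433; squarings mod 799: 233^1=233, 233^2=756, 233^4=251, 233^8=679, 233^16=18, 233^32=324, 233^64=307, 233^128=766, 233^256=290, 233^512=205, 233^1024=477, 233^2048=613, 233^4096=239, 233^8192=392, 233^16384=256, 233^32768=18, 233^65536=324; 233^80433 = 233^1 * 233^16 * 233^32 * 233^512 * 233^2048 * 233^4096 * 233^8192 * 233^65536 = 607 (mod 799); answer 607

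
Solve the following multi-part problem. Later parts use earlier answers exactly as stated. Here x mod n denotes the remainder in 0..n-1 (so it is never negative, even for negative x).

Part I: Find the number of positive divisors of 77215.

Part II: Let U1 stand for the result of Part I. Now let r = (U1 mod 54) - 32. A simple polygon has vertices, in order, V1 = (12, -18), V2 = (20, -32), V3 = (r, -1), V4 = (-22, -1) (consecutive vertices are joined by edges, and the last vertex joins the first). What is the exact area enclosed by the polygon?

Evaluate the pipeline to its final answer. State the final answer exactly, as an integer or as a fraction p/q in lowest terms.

Part I: 77215 = 5 * 15443; number of divisors = (1+1) * (1+1) = 4; answer 4
Part II: U1 = 4; r = -28; cross terms: (12*-32 - 20*-18)=-24, (20*-1 - -28*-32)=-916, (-28*-1 - -22*-1)=6, (-22*-18 - 12*-1)=408; twice the area = |-526| = 526; area = 263; answer 263

263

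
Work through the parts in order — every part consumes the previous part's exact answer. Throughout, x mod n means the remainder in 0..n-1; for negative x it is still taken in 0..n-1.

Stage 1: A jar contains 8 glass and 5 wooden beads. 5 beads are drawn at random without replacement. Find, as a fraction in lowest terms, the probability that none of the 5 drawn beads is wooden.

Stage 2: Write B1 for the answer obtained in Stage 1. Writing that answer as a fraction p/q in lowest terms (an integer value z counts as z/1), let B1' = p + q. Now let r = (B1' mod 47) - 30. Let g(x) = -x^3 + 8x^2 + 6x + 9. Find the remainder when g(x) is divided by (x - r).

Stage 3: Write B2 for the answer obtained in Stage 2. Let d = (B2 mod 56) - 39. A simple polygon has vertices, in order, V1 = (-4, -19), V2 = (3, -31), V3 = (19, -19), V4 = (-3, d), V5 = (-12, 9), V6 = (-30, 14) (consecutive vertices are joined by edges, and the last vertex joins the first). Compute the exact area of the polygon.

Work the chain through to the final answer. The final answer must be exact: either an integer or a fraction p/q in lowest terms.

601

Stage 1: total draws C(13,5) = 1287; favorable C(8,5) = 56; P = 56/1287; answer 56/1287
Stage 2: B1 = 56/1287; threaded value p + q = 1343; r = -3; remainder = value at the root: -1*(-3)^3 + 8*(-3)^2 + 6*(-3)^1 + 9 = (27) + (72) + (-18) + (9) = 90; answer 90
Stage 3: B2 = 90; d = -5; cross terms: (-4*-31 - 3*-19)=181, (3*-19 - 19*-31)=532, (19*-5 - -3*-19)=-152, (-3*9 - -12*-5)=-87, (-12*14 - -30*9)=102, (-30*-19 - -4*14)=626; twice the area = |1202| = 1202; area = 601; answer 601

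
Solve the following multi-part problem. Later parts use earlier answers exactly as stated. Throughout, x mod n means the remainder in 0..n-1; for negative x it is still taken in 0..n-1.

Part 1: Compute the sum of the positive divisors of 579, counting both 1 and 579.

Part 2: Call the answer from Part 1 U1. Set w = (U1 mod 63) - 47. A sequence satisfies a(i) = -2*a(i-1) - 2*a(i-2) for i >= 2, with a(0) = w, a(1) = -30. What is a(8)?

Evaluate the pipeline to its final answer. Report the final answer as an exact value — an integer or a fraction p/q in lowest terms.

-432

Part 1: 579 = 3 * 193; sigma = (1 + 3) * (1 + 193) = 4 * 194 = 776; answer 776
Part 2: U1 = 776; w = -27; a(2) = -2*(-30) - 2*(-27) = 114; iterating: a(2)=114, a(3)=-168, a(4)=108, a(5)=120, a(6)=-456, a(7)=672, a(8)=-432; answer -432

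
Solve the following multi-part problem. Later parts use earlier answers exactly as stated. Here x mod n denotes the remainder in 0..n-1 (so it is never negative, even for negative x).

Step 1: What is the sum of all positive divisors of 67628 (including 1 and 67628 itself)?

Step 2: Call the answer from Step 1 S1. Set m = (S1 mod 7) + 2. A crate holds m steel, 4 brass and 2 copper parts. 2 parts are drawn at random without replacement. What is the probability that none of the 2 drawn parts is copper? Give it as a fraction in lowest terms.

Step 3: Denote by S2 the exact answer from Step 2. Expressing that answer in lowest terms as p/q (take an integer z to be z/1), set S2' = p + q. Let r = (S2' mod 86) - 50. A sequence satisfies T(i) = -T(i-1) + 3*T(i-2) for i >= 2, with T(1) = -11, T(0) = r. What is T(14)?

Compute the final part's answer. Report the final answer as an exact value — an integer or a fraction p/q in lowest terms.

61190

Step 1: 67628 = 2^2 * 11 * 29 * 53; sigma = (1 + 2 + 4) * (1 + 11) * (1 + 29) * (1 + 53) = 7 * 12 * 30 * 54 = 136080; answer 136080
Step 2: S1 = 136080; m = 2; total draws C(8,2) = 28; favorable C(6,2) = 15; P = 15/28; answer 15/28
Step 3: S2 = 15/28; threaded value p + q = 43; r = -7; T(2) = -1*(-11) + 3*(-7) = -10; iterating: T(2)=-10, T(3)=-23, T(4)=-7, T(5)=-62, T(6)=41, T(7)=-227, T(8)=350, T(9)=-1031, T(10)=2081, T(11)=-5174, T(12)=11417, T(13)=-26939, T(14)=61190; answer 61190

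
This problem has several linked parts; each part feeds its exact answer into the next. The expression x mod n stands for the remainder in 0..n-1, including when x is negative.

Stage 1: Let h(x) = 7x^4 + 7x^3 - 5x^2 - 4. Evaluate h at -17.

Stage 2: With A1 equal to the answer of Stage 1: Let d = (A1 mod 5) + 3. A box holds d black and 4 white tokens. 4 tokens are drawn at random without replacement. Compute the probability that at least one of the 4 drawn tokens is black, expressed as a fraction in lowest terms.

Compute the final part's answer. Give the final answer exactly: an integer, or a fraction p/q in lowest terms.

125/126

Stage 1: 7*(-17)^4 + 7*(-17)^3 - 5*(-17)^2 - 4 = (584647) + (-34391) + (-1445) + (-4) = 548807; answer 548807
Stage 2: A1 = 548807; d = 5; total draws C(9,4) = 126; complement C(4,4) = 1; favorable 126 - 1 = 125; P = 125/126; answer 125/126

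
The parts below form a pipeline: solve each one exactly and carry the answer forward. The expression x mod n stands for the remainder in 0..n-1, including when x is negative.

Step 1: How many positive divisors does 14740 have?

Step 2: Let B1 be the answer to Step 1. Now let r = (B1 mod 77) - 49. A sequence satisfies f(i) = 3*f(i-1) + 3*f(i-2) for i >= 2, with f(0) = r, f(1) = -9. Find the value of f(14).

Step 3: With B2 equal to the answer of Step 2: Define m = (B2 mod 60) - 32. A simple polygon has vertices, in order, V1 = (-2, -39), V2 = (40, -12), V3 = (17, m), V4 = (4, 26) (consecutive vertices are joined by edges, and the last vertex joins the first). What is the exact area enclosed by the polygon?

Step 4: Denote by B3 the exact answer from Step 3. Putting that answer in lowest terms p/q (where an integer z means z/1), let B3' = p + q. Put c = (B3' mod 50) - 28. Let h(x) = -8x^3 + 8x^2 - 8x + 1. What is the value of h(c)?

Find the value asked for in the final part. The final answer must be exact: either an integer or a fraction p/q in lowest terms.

Step 1: 14740 = 2^2 * 5 * 11 * 67; number of divisors = (2+1) * (1+1) * (1+1) * (1+1) = 24; answer 24
Step 2: B1 = 24; r = -25; f(2) = 3*(-9) + 3*(-25) = -102; iterating: f(2)=-102, f(3)=-333, f(4)=-1305, f(5)=-4914, f(6)=-18657, f(7)=-70713, f(8)=-268110, f(9)=-1016469, f(10)=-3853737, f(11)=-14610618, f(12)=-55393065, f(13)=-210011049, f(14)=-796212342; answer -796212342
Step 3: B2 = -796212342; m = -14; cross terms: (-2*-12 - 40*-39)=1584, (40*-14 - 17*-12)=-356, (17*26 - 4*-14)=498, (4*-39 - -2*26)=-104; twice the area = |1622| = 1622; area = 811; answer 811
Step 4: B3 = 811; threaded value p + q = 812; c = -16; -8*(-16)^3 + 8*(-16)^2 - 8*(-16)^1 + 1 = (32768) + (2048) + (128) + (1) = 34945; answer 34945

34945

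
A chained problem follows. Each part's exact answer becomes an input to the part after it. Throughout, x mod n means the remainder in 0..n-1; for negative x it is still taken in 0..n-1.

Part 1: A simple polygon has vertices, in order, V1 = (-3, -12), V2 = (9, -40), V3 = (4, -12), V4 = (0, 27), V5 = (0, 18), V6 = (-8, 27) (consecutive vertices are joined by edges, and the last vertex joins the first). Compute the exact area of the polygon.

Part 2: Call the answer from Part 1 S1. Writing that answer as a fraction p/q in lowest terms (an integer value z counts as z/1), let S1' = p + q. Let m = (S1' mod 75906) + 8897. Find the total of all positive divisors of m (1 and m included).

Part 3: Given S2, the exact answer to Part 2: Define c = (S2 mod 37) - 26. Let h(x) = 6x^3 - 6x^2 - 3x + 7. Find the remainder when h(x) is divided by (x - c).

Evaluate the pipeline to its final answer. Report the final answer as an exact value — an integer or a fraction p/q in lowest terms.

-21548

Part 1: cross terms: (-3*-40 - 9*-12)=228, (9*-12 - 4*-40)=52, (4*27 - 0*-12)=108, (0*18 - 0*27)=0, (0*27 - -8*18)=144, (-8*-12 - -3*27)=177; twice the area = |709| = 709; area = 709/2; answer 709/2
Part 2: S1 = 709/2; threaded value p + q = 711; m = 9608; 9608 = 2^3 * 1201; sigma = (1 + 2 + 4 + 8) * (1 + 1201) = 15 * 1202 = 18030; answer 18030
Part 3: S2 = 18030; c = -15; remainder = value at the root: 6*(-15)^3 - 6*(-15)^2 - 3*(-15)^1 + 7 = (-20250) + (-1350) + (45) + (7) = -21548; answer -21548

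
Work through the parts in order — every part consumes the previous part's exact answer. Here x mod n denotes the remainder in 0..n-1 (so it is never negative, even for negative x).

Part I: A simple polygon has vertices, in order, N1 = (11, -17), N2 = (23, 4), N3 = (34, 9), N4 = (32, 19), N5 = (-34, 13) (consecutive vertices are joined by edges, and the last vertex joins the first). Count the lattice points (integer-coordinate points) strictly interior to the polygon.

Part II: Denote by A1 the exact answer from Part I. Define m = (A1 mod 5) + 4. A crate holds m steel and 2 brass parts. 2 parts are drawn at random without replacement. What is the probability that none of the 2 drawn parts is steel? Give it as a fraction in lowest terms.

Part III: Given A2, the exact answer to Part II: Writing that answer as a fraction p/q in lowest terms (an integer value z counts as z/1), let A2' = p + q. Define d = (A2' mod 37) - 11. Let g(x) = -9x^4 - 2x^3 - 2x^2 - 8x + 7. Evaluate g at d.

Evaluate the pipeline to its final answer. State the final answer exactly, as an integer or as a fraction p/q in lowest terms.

Part I: cross terms: (11*4 - 23*-17)=435, (23*9 - 34*4)=71, (34*19 - 32*9)=358, (32*13 - -34*19)=1062, (-34*-17 - 11*13)=435; twice the area = |2361| = 2361; area = 2361/2; boundary points = 3 + 1 + 2 + 6 + 15 = 27; strictly interior points = area - boundary/2 + 1 = 1168; answer 1168
Part II: A1 = 1168; m = 7; total draws C(9,2) = 36; favorable C(2,2) = 1; P = 1/36; answer 1/36
Part III: A2 = 1/36; threaded value p + q = 37; d = -11; -9*(-11)^4 - 2*(-11)^3 - 2*(-11)^2 - 8*(-11)^1 + 7 = (-131769) + (2662) + (-242) + (88) + (7) = -129254; answer -129254

-129254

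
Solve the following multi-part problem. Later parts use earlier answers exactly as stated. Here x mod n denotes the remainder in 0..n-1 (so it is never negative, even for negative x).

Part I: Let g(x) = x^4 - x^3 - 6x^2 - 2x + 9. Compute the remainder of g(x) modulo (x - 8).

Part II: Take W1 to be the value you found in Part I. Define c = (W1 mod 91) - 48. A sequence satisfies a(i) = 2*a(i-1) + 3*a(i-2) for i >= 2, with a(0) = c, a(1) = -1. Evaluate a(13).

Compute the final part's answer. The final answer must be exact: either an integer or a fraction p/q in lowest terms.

Part I: remainder = value at the root: 1*(8)^4 - 1*(8)^3 - 6*(8)^2 - 2*(8)^1 + 9 = (4096) + (-512) + (-384) + (-16) + (9) = 3193; answer 3193
Part II: W1 = 3193; c = -40; a(2) = 2*(-1) + 3*(-40) = -122; iterating: a(2)=-122, a(3)=-247, a(4)=-860, a(5)=-2461, a(6)=-7502, a(7)=-22387, a(8)=-67280, a(9)=-201721, a(10)=-605282, a(11)=-1815727, a(12)=-5447300, a(13)=-16341781; answer -16341781

-16341781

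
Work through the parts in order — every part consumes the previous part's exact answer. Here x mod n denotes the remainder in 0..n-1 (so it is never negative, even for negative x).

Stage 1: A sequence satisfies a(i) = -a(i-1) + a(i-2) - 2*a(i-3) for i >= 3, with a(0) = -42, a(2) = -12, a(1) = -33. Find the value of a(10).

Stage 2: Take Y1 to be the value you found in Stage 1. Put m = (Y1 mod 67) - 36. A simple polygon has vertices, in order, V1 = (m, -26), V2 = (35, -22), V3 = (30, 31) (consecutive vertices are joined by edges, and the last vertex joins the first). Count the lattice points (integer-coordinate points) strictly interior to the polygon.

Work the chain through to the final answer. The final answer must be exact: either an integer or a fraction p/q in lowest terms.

Stage 1: a(3) = -1*(-12) + 1*(-33) - 2*(-42) = 63; iterating: a(3)=63, a(4)=-9, a(5)=96, a(6)=-231, a(7)=345, a(8)=-768, a(9)=1575, a(10)=-3033; answer -3033
Stage 2: Y1 = -3033; m = 13; cross terms: (13*-22 - 35*-26)=624, (35*31 - 30*-22)=1745, (30*-26 - 13*31)=-1183; twice the area = |1186| = 1186; area = 593; boundary points = 2 + 1 + 1 = 4; strictly interior points = area - boundary/2 + 1 = 592; answer 592

592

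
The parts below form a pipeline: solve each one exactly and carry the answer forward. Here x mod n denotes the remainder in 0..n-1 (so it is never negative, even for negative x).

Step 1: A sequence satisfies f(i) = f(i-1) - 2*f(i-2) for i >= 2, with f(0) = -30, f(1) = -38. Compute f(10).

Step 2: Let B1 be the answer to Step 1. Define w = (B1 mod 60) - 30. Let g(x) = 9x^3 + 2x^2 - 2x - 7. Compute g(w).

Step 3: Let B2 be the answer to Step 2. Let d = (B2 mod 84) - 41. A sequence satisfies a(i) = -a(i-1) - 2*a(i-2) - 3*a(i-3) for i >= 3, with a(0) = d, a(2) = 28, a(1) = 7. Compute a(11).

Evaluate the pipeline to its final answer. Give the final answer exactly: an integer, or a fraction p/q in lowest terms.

-2847

Step 1: f(2) = 1*(-38) - 2*(-30) = 22; iterating: f(2)=22, f(3)=98, f(4)=54, f(5)=-142, f(6)=-250, f(7)=34, f(8)=534, f(9)=466, f(10)=-602; answer -602
Step 2: B1 = -602; w = 28; 9*(28)^3 + 2*(28)^2 - 2*(28)^1 - 7 = (197568) + (1568) + (-56) + (-7) = 199073; answer 199073
Step 3: B2 = 199073; d = 36; a(3) = -1*(28) - 2*(7) - 3*(36) = -150; iterating: a(3)=-150, a(4)=73, a(5)=143, a(6)=161, a(7)=-666, a(8)=-85, a(9)=934, a(10)=1234, a(11)=-2847; answer -2847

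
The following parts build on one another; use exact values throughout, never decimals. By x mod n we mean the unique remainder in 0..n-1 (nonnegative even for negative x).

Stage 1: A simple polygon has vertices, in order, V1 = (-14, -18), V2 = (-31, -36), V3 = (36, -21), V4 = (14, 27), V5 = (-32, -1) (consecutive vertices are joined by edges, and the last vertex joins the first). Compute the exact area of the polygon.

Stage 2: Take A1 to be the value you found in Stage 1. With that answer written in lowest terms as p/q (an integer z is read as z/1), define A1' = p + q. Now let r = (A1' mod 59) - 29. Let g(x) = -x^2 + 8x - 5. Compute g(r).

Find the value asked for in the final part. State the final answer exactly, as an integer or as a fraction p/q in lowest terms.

2

Stage 1: cross terms: (-14*-36 - -31*-18)=-54, (-31*-21 - 36*-36)=1947, (36*27 - 14*-21)=1266, (14*-1 - -32*27)=850, (-32*-18 - -14*-1)=562; twice the area = |4571| = 4571; area = 4571/2; answer 4571/2
Stage 2: A1 = 4571/2; threaded value p + q = 4573; r = 1; -1*(1)^2 + 8*(1)^1 - 5 = (-1) + (8) + (-5) = 2; answer 2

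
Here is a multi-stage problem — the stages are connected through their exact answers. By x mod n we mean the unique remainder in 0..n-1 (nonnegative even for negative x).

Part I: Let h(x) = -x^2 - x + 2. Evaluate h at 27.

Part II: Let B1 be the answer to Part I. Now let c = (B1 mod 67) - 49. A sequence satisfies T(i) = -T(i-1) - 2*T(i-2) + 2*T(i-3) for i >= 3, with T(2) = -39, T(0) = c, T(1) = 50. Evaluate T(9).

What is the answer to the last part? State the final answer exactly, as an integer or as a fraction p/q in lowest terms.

-2449

Part I: -1*(27)^2 - 1*(27)^1 + 2 = (-729) + (-27) + (2) = -754; answer -754
Part II: B1 = -754; c = 1; T(3) = -1*(-39) - 2*(50) + 2*(1) = -59; iterating: T(3)=-59, T(4)=237, T(5)=-197, T(6)=-395, T(7)=1263, T(8)=-867, T(9)=-2449; answer -2449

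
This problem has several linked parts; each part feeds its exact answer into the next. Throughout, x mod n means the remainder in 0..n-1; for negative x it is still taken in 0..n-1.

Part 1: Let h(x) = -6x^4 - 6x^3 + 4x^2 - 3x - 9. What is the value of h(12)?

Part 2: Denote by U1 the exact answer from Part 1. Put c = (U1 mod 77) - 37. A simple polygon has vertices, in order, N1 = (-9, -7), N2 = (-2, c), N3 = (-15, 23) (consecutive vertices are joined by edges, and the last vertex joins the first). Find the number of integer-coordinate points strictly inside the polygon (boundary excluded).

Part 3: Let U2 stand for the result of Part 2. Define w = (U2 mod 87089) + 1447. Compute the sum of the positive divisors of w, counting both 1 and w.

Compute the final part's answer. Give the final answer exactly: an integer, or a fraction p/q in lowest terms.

Part 1: -6*(12)^4 - 6*(12)^3 + 4*(12)^2 - 3*(12)^1 - 9 = (-124416) + (-10368) + (576) + (-36) + (-9) = -134253; answer -134253
Part 2: U1 = -134253; c = -2; cross terms: (-9*-2 - -2*-7)=4, (-2*23 - -15*-2)=-76, (-15*-7 - -9*23)=312; twice the area = |240| = 240; area = 120; boundary points = 1 + 1 + 6 = 8; strictly interior points = area - boundary/2 + 1 = 117; answer 117
Part 3: U2 = 117; w = 1564; 1564 = 2^2 * 17 * 23; sigma = (1 + 2 + 4) * (1 + 17) * (1 + 23) = 7 * 18 * 24 = 3024; answer 3024

3024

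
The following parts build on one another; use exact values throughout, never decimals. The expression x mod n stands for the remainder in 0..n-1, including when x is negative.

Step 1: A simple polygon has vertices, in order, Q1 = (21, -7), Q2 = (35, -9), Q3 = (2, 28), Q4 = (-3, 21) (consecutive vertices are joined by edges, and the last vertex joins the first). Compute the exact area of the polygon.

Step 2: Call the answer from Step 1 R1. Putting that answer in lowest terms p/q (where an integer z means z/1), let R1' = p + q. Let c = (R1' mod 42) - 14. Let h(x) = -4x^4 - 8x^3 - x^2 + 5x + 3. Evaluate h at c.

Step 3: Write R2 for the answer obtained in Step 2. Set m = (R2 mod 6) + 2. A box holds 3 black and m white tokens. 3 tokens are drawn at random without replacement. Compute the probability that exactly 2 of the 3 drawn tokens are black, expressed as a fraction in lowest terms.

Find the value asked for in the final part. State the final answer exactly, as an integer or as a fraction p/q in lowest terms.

9/20

Step 1: cross terms: (21*-9 - 35*-7)=56, (35*28 - 2*-9)=998, (2*21 - -3*28)=126, (-3*-7 - 21*21)=-420; twice the area = |760| = 760; area = 380; answer 380
Step 2: R1 = 380; threaded value p + q = 381; c = -11; -4*(-11)^4 - 8*(-11)^3 - 1*(-11)^2 + 5*(-11)^1 + 3 = (-58564) + (10648) + (-121) + (-55) + (3) = -48089; answer -48089
Step 3: R2 = -48089; m = 3; total draws C(6,3) = 20; favorable C(3,2)*C(3,1) = 9; P = 9/20; answer 9/20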